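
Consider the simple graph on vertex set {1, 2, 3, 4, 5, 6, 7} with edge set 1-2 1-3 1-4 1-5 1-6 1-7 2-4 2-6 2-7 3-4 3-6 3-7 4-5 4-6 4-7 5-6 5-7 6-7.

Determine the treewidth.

A width-4 tree decomposition is:
Bags: B1 = {1, 2, 4, 6, 7}  B2 = {1, 4, 5, 6, 7}  B3 = {1, 3, 4, 6, 7}
Tree: B1–B2, B2–B3
The largest bag has 5 vertices, giving width 4; this decomposition certifies tw(G) ≤ 4. On the other hand G contains the 5-clique {1, 2, 4, 6, 7}. A clique must lie in a single bag of any decomposition, so no decomposition can have width below 4. The upper and lower bounds meet at 4, so that is the treewidth.

4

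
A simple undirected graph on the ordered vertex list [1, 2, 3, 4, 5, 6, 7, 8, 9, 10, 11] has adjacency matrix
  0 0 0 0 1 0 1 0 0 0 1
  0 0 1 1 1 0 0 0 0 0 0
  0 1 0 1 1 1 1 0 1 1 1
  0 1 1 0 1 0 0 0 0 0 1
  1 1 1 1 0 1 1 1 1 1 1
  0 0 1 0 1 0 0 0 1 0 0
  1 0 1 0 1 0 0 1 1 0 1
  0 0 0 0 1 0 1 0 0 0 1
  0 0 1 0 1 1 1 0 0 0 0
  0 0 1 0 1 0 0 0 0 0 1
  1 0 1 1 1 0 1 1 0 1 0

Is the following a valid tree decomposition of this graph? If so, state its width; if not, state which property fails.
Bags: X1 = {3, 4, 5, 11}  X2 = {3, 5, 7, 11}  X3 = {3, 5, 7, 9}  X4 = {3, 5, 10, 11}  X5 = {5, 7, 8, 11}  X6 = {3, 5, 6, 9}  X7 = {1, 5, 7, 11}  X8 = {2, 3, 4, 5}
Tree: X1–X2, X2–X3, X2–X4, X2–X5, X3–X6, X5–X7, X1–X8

Yes; width 3.

Checking the three conditions: (i) the bags cover all of {1, 2, 3, 4, 5, 6, 7, 8, 9, 10, 11}; (ii) for each edge, some bag contains both endpoints; (iii) the bags containing any fixed vertex form a subtree. All hold, so the decomposition is valid with width 4 − 1 = 3.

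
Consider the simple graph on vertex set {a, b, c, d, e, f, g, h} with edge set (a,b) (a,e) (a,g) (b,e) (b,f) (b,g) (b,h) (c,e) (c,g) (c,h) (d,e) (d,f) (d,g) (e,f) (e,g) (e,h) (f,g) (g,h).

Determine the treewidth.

3

A width-3 tree decomposition is:
Bags: B1 = {b, e, f, g}  B2 = {b, e, g, h}  B3 = {d, e, f, g}  B4 = {a, b, e, g}  B5 = {c, e, g, h}
Tree: B1–B2, B1–B3, B2–B4, B2–B5
Each bag holds 4 vertices, so the decomposition has width 3, which upper-bounds the treewidth. Conversely, {d, e, f, g} is a clique of size 4, and the vertices of any clique must share a bag in every tree decomposition; so some bag has ≥ 4 vertices and tw(G) ≥ 3. The upper and lower bounds meet at 3, so that is the treewidth.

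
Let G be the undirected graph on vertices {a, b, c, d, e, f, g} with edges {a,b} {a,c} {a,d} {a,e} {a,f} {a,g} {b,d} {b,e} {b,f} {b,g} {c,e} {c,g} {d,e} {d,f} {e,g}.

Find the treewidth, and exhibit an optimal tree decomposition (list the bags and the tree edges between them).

Treewidth 3.
One optimal decomposition is:
Bags: B1 = {a, b, e, g}  B2 = {a, c, e, g}  B3 = {a, b, d, e}  B4 = {a, b, d, f}
Tree: B1–B2, B1–B3, B3–B4

Each bag holds 4 vertices, so the decomposition has width 3, which upper-bounds the treewidth. For the lower bound, the 4 vertices {a, c, e, g} are pairwise adjacent, and any tree decomposition puts a clique entirely inside one bag — forcing width ≥ 3. Therefore the treewidth is 3.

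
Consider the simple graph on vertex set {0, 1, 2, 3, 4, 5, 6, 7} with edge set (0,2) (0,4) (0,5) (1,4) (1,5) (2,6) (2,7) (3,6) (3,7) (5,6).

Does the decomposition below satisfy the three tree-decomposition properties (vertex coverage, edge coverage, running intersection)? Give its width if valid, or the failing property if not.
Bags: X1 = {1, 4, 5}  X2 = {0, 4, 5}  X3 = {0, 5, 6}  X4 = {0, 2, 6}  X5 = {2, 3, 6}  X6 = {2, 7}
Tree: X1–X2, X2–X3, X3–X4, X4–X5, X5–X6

A tree decomposition must satisfy three properties: every vertex lies in some bag; for every edge, both endpoints lie together in some bag; and for every vertex, the bags containing it form a connected subtree. Here edge (3,7) lies in no bag, so the decomposition is invalid.

No — edge (3,7) lies in no bag.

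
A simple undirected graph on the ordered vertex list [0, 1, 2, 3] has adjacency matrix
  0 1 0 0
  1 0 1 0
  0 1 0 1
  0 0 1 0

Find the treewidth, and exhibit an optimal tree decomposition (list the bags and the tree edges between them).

Each bag holds 2 vertices, so the decomposition has width 1, which upper-bounds the treewidth. Since G has at least one edge (e.g. 3–2), it is not an edgeless graph, so tw(G) ≥ 1. Combining the bounds, tw(G) = 1.

Treewidth 1.
One optimal decomposition is:
Bags: B1 = {2, 3}  B2 = {1, 2}  B3 = {0, 1}
Tree: B1–B2, B2–B3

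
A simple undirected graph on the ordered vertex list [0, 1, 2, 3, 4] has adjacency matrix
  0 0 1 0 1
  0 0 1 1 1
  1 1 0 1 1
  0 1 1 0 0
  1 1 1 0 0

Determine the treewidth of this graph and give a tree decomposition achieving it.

The largest bag has 3 vertices, giving width 2; this decomposition certifies tw(G) ≤ 2. For the lower bound, the 3 vertices {0, 2, 4} are pairwise adjacent, and any tree decomposition puts a clique entirely inside one bag — forcing width ≥ 2. Hence tw(G) = 2 exactly.

Treewidth 2.
One optimal decomposition is:
Bags: B1 = {1, 2, 3}  B2 = {1, 2, 4}  B3 = {0, 2, 4}
Tree: B1–B2, B2–B3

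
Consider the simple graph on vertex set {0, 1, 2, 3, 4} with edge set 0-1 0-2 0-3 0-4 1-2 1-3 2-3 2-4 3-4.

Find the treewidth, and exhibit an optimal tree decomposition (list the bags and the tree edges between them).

Treewidth 3.
One such decomposition:
Bags: B1 = {0, 1, 2, 3}  B2 = {0, 2, 3, 4}
Tree: B1–B2

Each bag holds 4 vertices, so the decomposition has width 3, which upper-bounds the treewidth. On the other hand G contains the 4-clique {0, 1, 2, 3}. A clique must lie in a single bag of any decomposition, so no decomposition can have width below 3. The upper and lower bounds meet at 3, so that is the treewidth.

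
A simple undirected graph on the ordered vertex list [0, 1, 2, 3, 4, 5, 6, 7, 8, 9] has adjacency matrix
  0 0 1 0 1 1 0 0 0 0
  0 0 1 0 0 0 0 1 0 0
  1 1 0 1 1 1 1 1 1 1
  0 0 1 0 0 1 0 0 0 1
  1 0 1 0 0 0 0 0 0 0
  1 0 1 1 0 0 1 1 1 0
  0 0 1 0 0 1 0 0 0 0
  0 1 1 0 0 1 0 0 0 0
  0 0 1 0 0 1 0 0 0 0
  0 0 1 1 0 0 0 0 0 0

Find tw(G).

A width-2 tree decomposition is:
Bags: B1 = {2, 5, 8}  B2 = {2, 5, 7}  B3 = {2, 3, 5}  B4 = {0, 2, 5}  B5 = {2, 3, 9}  B6 = {0, 2, 4}  B7 = {1, 2, 7}  B8 = {2, 5, 6}
Tree: B1–B2, B2–B3, B1–B4, B3–B5, B4–B6, B2–B7, B2–B8
Every bag has size at most 3, so the width is 3 − 1 = 2 and tw(G) ≤ 2. Conversely, {1, 2, 7} is a clique of size 3, and the vertices of any clique must share a bag in every tree decomposition; so some bag has ≥ 3 vertices and tw(G) ≥ 2. Hence tw(G) = 2 exactly.

2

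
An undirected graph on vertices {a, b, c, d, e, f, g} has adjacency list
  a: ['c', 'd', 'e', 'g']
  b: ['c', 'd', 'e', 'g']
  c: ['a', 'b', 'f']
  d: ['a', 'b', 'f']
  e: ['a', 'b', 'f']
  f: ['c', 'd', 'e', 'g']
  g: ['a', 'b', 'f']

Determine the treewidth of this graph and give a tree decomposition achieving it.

Treewidth 3.
One optimal decomposition is:
Bags: B1 = {a, b, e, f}  B2 = {a, b, d, f}  B3 = {a, b, c, f}  B4 = {a, b, f, g}
Tree: B1–B2, B2–B3, B3–B4

Every bag has size at most 4, so the width is 4 − 1 = 3 and tw(G) ≤ 3. For the lower bound: the 4 vertex sets {b,e}, {a,d}, {f}, {c} are disjoint, each induces a connected subgraph, and every pair is joined by at least one edge of G. Contracting each set to a single vertex therefore yields K_{4} as a minor, and since treewidth is minor-monotone, tw(G) ≥ tw(K_{4}) = 3. Therefore the treewidth is 3.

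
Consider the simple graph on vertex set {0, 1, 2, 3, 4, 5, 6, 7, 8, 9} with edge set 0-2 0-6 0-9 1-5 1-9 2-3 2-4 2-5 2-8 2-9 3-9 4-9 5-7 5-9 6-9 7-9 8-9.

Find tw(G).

A width-2 tree decomposition is:
Bags: B1 = {2, 5, 9}  B2 = {1, 5, 9}  B3 = {0, 2, 9}  B4 = {2, 4, 9}  B5 = {0, 6, 9}  B6 = {2, 8, 9}  B7 = {5, 7, 9}  B8 = {2, 3, 9}
Tree: B1–B2, B1–B3, B1–B4, B3–B5, B1–B6, B2–B7, B6–B8
Each bag holds 3 vertices, so the decomposition has width 2, which upper-bounds the treewidth. On the other hand G contains the 3-clique {1, 5, 9}. A clique must lie in a single bag of any decomposition, so no decomposition can have width below 2. Hence tw(G) = 2 exactly.

2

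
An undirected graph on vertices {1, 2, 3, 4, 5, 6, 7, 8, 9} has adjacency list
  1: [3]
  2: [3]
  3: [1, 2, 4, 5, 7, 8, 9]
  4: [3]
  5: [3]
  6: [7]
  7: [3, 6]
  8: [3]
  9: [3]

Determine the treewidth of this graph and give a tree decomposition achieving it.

Each bag holds 2 vertices, so the decomposition has width 1, which upper-bounds the treewidth. Any graph with an edge has treewidth ≥ 1, and G has the edge 5–3. Combining the bounds, tw(G) = 1.

Treewidth 1.
Bags: B1 = {3, 5}  B2 = {3, 9}  B3 = {1, 3}  B4 = {3, 4}  B5 = {3, 7}  B6 = {6, 7}  B7 = {3, 8}  B8 = {2, 3}
Tree: B1–B2, B2–B3, B2–B4, B2–B5, B5–B6, B2–B7, B5–B8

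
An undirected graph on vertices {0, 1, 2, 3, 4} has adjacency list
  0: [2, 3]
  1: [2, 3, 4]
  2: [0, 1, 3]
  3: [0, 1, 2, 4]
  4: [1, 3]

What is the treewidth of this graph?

2

A width-2 tree decomposition is:
Bags: B1 = {1, 3, 4}  B2 = {1, 2, 3}  B3 = {0, 2, 3}
Tree: B1–B2, B2–B3
Each bag holds 3 vertices, so the decomposition has width 2, which upper-bounds the treewidth. Conversely, {0, 2, 3} is a clique of size 3, and the vertices of any clique must share a bag in every tree decomposition; so some bag has ≥ 3 vertices and tw(G) ≥ 2. Combining the bounds, tw(G) = 2.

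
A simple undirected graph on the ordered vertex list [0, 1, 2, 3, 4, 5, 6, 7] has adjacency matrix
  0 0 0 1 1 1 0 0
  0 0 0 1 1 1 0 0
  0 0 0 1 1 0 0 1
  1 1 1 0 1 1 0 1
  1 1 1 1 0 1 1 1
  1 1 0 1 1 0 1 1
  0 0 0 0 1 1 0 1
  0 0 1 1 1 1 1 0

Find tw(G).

A width-3 tree decomposition is:
Bags: B1 = {3, 4, 5, 7}  B2 = {0, 3, 4, 5}  B3 = {2, 3, 4, 7}  B4 = {1, 3, 4, 5}  B5 = {4, 5, 6, 7}
Tree: B1–B2, B1–B3, B2–B4, B1–B5
Every bag has size at most 4, so the width is 4 − 1 = 3 and tw(G) ≤ 3. Conversely, {2, 3, 4, 7} is a clique of size 4, and the vertices of any clique must share a bag in every tree decomposition; so some bag has ≥ 4 vertices and tw(G) ≥ 3. The upper and lower bounds meet at 3, so that is the treewidth.

3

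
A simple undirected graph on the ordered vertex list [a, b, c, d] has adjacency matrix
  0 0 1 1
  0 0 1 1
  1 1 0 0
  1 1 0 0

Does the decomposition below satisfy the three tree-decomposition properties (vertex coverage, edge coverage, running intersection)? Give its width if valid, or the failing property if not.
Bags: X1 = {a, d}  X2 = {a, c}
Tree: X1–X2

No — vertex b appears in no bag.

A tree decomposition must satisfy three properties: every vertex lies in some bag; for every edge, both endpoints lie together in some bag; and for every vertex, the bags containing it form a connected subtree. Here vertex b appears in no bag, so the decomposition is invalid.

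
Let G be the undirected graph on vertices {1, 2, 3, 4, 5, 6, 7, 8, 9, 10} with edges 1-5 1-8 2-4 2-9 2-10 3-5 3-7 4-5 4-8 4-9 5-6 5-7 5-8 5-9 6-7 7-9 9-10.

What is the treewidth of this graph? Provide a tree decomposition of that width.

The largest bag has 3 vertices, giving width 2; this decomposition certifies tw(G) ≤ 2. For the lower bound, the 3 vertices {2, 9, 10} are pairwise adjacent, and any tree decomposition puts a clique entirely inside one bag — forcing width ≥ 2. The upper and lower bounds meet at 2, so that is the treewidth.

Treewidth 2.
One such decomposition:
Bags: B1 = {4, 5, 9}  B2 = {4, 5, 8}  B3 = {5, 7, 9}  B4 = {2, 4, 9}  B5 = {2, 9, 10}  B6 = {1, 5, 8}  B7 = {3, 5, 7}  B8 = {5, 6, 7}
Tree: B1–B2, B1–B3, B1–B4, B4–B5, B2–B6, B3–B7, B7–B8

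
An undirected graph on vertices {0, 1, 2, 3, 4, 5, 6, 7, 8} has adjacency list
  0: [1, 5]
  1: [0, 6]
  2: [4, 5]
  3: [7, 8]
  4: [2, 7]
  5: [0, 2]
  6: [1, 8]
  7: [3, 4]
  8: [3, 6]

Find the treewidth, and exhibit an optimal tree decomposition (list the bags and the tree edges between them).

The largest bag has 3 vertices, giving width 2; this decomposition certifies tw(G) ≤ 2. For the lower bound, G contains the cycle 4–7–3–8–6–1–0–5–2–4, so G is not a forest; only forests have treewidth ≤ 1, hence tw(G) ≥ 2. Combining the bounds, tw(G) = 2.

Treewidth 2.
One optimal decomposition is:
Bags: B1 = {3, 4, 7}  B2 = {3, 4, 8}  B3 = {4, 6, 8}  B4 = {1, 4, 6}  B5 = {0, 1, 4}  B6 = {0, 4, 5}  B7 = {2, 4, 5}
Tree: B1–B2, B2–B3, B3–B4, B4–B5, B5–B6, B6–B7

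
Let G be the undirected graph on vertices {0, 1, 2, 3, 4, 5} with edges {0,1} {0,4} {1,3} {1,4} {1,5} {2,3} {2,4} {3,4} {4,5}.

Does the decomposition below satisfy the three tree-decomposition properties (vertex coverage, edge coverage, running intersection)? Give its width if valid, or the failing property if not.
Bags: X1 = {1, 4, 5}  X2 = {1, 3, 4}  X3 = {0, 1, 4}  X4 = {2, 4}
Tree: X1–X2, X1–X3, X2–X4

No — edge (3,2) lies in no bag.

A tree decomposition must satisfy three properties: every vertex lies in some bag; for every edge, both endpoints lie together in some bag; and for every vertex, the bags containing it form a connected subtree. Here edge (3,2) lies in no bag, so the decomposition is invalid.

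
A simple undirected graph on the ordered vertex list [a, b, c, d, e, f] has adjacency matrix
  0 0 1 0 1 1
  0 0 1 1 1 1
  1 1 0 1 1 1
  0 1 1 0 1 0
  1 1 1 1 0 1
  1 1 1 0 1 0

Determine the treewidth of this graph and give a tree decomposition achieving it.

Treewidth 3.
One optimal decomposition is:
Bags: B1 = {b, c, d, e}  B2 = {b, c, e, f}  B3 = {a, c, e, f}
Tree: B1–B2, B2–B3

The largest bag has 4 vertices, giving width 3; this decomposition certifies tw(G) ≤ 3. Conversely, {b, c, d, e} is a clique of size 4, and the vertices of any clique must share a bag in every tree decomposition; so some bag has ≥ 4 vertices and tw(G) ≥ 3. Hence tw(G) = 3 exactly.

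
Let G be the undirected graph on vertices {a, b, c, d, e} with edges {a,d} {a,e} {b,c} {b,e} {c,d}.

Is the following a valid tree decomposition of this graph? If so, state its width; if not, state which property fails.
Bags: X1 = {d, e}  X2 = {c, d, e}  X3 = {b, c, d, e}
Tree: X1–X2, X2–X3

A tree decomposition must satisfy three properties: every vertex lies in some bag; for every edge, both endpoints lie together in some bag; and for every vertex, the bags containing it form a connected subtree. Here vertex a appears in no bag, so the decomposition is invalid.

No — vertex a appears in no bag.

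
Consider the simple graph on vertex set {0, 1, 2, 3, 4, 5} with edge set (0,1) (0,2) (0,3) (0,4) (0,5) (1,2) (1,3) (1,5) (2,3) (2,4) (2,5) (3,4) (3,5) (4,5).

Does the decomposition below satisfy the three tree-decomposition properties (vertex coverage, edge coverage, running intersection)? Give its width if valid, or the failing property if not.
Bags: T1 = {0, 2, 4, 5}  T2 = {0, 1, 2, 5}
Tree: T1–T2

A tree decomposition must satisfy three properties: every vertex lies in some bag; for every edge, both endpoints lie together in some bag; and for every vertex, the bags containing it form a connected subtree. Here vertex 3 appears in no bag, so the decomposition is invalid.

No — vertex 3 appears in no bag.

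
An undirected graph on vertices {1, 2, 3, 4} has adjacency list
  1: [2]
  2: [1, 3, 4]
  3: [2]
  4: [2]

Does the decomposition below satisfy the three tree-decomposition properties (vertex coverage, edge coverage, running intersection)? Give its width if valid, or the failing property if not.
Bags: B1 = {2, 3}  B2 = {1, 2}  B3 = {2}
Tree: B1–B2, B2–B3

No — vertex 4 appears in no bag.

A tree decomposition must satisfy three properties: every vertex lies in some bag; for every edge, both endpoints lie together in some bag; and for every vertex, the bags containing it form a connected subtree. Here vertex 4 appears in no bag, so the decomposition is invalid.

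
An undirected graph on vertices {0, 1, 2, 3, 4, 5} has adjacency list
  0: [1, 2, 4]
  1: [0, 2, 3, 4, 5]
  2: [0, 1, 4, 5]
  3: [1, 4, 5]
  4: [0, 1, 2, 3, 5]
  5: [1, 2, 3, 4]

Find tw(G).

A width-3 tree decomposition is:
Bags: B1 = {1, 2, 4, 5}  B2 = {0, 1, 2, 4}  B3 = {1, 3, 4, 5}
Tree: B1–B2, B1–B3
The largest bag has 4 vertices, giving width 3; this decomposition certifies tw(G) ≤ 3. On the other hand G contains the 4-clique {0, 1, 2, 4}. A clique must lie in a single bag of any decomposition, so no decomposition can have width below 3. The upper and lower bounds meet at 3, so that is the treewidth.

3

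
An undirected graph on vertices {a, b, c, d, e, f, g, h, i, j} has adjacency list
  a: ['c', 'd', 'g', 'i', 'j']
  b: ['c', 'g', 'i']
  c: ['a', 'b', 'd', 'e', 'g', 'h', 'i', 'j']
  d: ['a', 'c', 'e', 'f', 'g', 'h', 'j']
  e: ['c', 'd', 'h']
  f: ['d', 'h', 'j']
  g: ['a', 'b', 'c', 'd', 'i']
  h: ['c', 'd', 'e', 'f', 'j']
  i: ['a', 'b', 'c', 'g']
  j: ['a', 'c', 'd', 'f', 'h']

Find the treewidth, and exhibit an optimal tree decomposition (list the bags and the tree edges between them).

Each bag holds 4 vertices, so the decomposition has width 3, which upper-bounds the treewidth. Conversely, {a, c, d, g} is a clique of size 4, and the vertices of any clique must share a bag in every tree decomposition; so some bag has ≥ 4 vertices and tw(G) ≥ 3. Combining the bounds, tw(G) = 3.

Treewidth 3.
One optimal decomposition is:
Bags: B1 = {a, c, d, j}  B2 = {a, c, d, g}  B3 = {a, c, g, i}  B4 = {c, d, h, j}  B5 = {c, d, e, h}  B6 = {b, c, g, i}  B7 = {d, f, h, j}
Tree: B1–B2, B2–B3, B1–B4, B4–B5, B3–B6, B4–B7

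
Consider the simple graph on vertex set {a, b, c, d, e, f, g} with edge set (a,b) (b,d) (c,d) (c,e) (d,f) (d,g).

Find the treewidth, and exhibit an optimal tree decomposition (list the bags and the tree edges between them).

Every bag has size at most 2, so the width is 2 − 1 = 1 and tw(G) ≤ 1. G has an edge, so its treewidth is at least 1. Combining the bounds, tw(G) = 1.

Treewidth 1.
One such decomposition:
Bags: B1 = {d, f}  B2 = {d, g}  B3 = {c, d}  B4 = {b, d}  B5 = {a, b}  B6 = {c, e}
Tree: B1–B2, B1–B3, B2–B4, B4–B5, B3–B6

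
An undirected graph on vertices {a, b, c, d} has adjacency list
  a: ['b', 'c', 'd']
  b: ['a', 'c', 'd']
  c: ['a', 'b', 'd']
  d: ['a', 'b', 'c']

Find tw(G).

3

A width-3 tree decomposition is:
Bags: B1 = {a, b, c, d}
Tree: (single bag)
With just one bag of size 4, the width is 4 − 1 = 3, so tw(G) ≤ 3. Conversely, {a, b, c, d} is a clique of size 4, and the vertices of any clique must share a bag in every tree decomposition; so some bag has ≥ 4 vertices and tw(G) ≥ 3. Hence tw(G) = 3 exactly.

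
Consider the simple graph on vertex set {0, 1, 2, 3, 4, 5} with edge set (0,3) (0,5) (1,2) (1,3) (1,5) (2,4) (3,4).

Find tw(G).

2

A width-2 tree decomposition is:
Bags: B1 = {1, 2, 4}  B2 = {1, 3, 4}  B3 = {1, 3, 5}  B4 = {0, 3, 5}
Tree: B1–B2, B2–B3, B3–B4
Every bag has size at most 3, so the width is 3 − 1 = 2 and tw(G) ≤ 2. Since 2–4–3–1–2 is a cycle in G, G is not acyclic. Forests are exactly the graphs of treewidth ≤ 1, so tw(G) ≥ 2. Therefore the treewidth is 2.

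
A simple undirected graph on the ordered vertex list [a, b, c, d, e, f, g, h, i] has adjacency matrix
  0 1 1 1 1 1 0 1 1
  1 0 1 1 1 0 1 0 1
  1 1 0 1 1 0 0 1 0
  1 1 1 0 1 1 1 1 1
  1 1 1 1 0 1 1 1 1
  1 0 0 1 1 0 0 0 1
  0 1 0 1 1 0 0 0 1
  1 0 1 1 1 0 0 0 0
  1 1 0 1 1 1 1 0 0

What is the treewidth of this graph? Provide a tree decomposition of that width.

The largest bag has 5 vertices, giving width 4; this decomposition certifies tw(G) ≤ 4. For the lower bound, the 5 vertices {b, d, e, g, i} are pairwise adjacent, and any tree decomposition puts a clique entirely inside one bag — forcing width ≥ 4. Hence tw(G) = 4 exactly.

Treewidth 4.
One optimal decomposition is:
Bags: B1 = {a, b, c, d, e}  B2 = {a, b, d, e, i}  B3 = {b, d, e, g, i}  B4 = {a, d, e, f, i}  B5 = {a, c, d, e, h}
Tree: B1–B2, B2–B3, B2–B4, B1–B5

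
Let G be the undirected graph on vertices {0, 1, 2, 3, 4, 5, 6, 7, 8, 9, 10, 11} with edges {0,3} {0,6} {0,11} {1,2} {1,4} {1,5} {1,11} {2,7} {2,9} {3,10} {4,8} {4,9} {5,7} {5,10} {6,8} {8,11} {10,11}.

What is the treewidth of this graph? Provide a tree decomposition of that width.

Treewidth 3.
One such decomposition:
Bags: B1 = {0, 3, 6, 10}  B2 = {0, 6, 10, 11}  B3 = {6, 8, 10, 11}  B4 = {5, 8, 10, 11}  B5 = {1, 5, 8, 11}  B6 = {1, 4, 5, 8}  B7 = {1, 4, 5, 7}  B8 = {1, 2, 4, 7}  B9 = {2, 4, 7, 9}
Tree: B1–B2, B2–B3, B3–B4, B4–B5, B5–B6, B6–B7, B7–B8, B8–B9

Every bag has size at most 4, so the width is 4 − 1 = 3 and tw(G) ≤ 3. For the lower bound: the 4 vertex sets {0,3,6}, {10}, {11}, {1,4,5,8} are disjoint, each induces a connected subgraph, and every pair is joined by at least one edge of G. Contracting each set to a single vertex therefore yields K_{4} as a minor, and since treewidth is minor-monotone, tw(G) ≥ tw(K_{4}) = 3. Combining the bounds, tw(G) = 3.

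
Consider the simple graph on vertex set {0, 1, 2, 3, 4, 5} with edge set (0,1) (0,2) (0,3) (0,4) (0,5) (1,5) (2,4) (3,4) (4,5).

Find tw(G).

2

A width-2 tree decomposition is:
Bags: B1 = {0, 2, 4}  B2 = {0, 3, 4}  B3 = {0, 4, 5}  B4 = {0, 1, 5}
Tree: B1–B2, B1–B3, B3–B4
The largest bag has 3 vertices, giving width 2; this decomposition certifies tw(G) ≤ 2. Conversely, {0, 1, 5} is a clique of size 3, and the vertices of any clique must share a bag in every tree decomposition; so some bag has ≥ 3 vertices and tw(G) ≥ 2. The upper and lower bounds meet at 2, so that is the treewidth.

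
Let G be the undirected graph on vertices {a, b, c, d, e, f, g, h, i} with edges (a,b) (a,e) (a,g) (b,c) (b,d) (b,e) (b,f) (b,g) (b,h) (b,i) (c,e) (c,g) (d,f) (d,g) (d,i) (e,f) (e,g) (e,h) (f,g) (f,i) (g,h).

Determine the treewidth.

3

A width-3 tree decomposition is:
Bags: B1 = {b, e, f, g}  B2 = {b, c, e, g}  B3 = {a, b, e, g}  B4 = {b, d, f, g}  B5 = {b, d, f, i}  B6 = {b, e, g, h}
Tree: B1–B2, B1–B3, B1–B4, B4–B5, B1–B6
Each bag holds 4 vertices, so the decomposition has width 3, which upper-bounds the treewidth. Conversely, {b, d, f, g} is a clique of size 4, and the vertices of any clique must share a bag in every tree decomposition; so some bag has ≥ 4 vertices and tw(G) ≥ 3. The upper and lower bounds meet at 3, so that is the treewidth.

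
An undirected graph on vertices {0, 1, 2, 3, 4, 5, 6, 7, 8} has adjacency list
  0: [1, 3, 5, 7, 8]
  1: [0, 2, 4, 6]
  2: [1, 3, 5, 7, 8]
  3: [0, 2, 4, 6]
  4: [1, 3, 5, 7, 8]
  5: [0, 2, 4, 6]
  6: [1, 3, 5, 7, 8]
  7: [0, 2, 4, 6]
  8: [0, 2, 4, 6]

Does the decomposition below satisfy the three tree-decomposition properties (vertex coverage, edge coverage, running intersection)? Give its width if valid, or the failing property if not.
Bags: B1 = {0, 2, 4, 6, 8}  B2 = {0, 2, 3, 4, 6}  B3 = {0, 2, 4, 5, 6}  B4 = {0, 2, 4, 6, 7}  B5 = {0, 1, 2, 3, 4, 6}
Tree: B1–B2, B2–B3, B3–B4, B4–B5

A tree decomposition must satisfy three properties: every vertex lies in some bag; for every edge, both endpoints lie together in some bag; and for every vertex, the bags containing it form a connected subtree. Here bags containing vertex 3 are not connected in the tree, so the decomposition is invalid.

No — bags containing vertex 3 are not connected in the tree.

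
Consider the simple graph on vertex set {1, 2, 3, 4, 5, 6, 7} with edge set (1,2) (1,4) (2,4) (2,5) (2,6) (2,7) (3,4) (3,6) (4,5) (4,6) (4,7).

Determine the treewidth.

A width-2 tree decomposition is:
Bags: B1 = {2, 4, 5}  B2 = {2, 4, 7}  B3 = {1, 2, 4}  B4 = {2, 4, 6}  B5 = {3, 4, 6}
Tree: B1–B2, B2–B3, B2–B4, B4–B5
Every bag has size at most 3, so the width is 3 − 1 = 2 and tw(G) ≤ 2. For the lower bound, the 3 vertices {1, 2, 4} are pairwise adjacent, and any tree decomposition puts a clique entirely inside one bag — forcing width ≥ 2. Combining the bounds, tw(G) = 2.

2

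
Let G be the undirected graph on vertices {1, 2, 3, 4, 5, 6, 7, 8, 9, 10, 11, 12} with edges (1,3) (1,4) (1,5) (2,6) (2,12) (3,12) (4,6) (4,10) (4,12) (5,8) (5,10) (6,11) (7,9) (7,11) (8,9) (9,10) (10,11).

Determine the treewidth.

3

A width-3 tree decomposition is:
Bags: B1 = {2, 3, 6, 12}  B2 = {3, 4, 6, 12}  B3 = {1, 3, 4, 6}  B4 = {1, 4, 6, 11}  B5 = {1, 4, 10, 11}  B6 = {1, 5, 10, 11}  B7 = {5, 7, 10, 11}  B8 = {5, 7, 9, 10}  B9 = {5, 7, 8, 9}
Tree: B1–B2, B2–B3, B3–B4, B4–B5, B5–B6, B6–B7, B7–B8, B8–B9
Each bag holds 4 vertices, so the decomposition has width 3, which upper-bounds the treewidth. For the lower bound: the 4 vertex sets {2,3,12}, {6}, {4}, {1,5,10,11} are disjoint, each induces a connected subgraph, and every pair is joined by at least one edge of G. Contracting each set to a single vertex therefore yields K_{4} as a minor, and since treewidth is minor-monotone, tw(G) ≥ tw(K_{4}) = 3. Combining the bounds, tw(G) = 3.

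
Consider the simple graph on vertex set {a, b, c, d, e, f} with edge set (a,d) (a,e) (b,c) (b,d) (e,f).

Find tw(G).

A width-1 tree decomposition is:
Bags: B1 = {b, c}  B2 = {b, d}  B3 = {a, d}  B4 = {a, e}  B5 = {e, f}
Tree: B1–B2, B2–B3, B3–B4, B4–B5
Every bag has size at most 2, so the width is 2 − 1 = 1 and tw(G) ≤ 1. Since G has at least one edge (e.g. c–b), it is not an edgeless graph, so tw(G) ≥ 1. Therefore the treewidth is 1.

1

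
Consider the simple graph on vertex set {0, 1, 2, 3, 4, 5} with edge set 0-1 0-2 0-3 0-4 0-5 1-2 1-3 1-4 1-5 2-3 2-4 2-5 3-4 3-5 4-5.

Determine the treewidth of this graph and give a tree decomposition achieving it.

Treewidth 5.
One optimal decomposition is:
Bags: B1 = {0, 1, 2, 3, 4, 5}
Tree: (single bag)

With just one bag of size 6, the width is 6 − 1 = 5, so tw(G) ≤ 5. On the other hand G contains the 6-clique {0, 1, 2, 3, 4, 5}. A clique must lie in a single bag of any decomposition, so no decomposition can have width below 5. Hence tw(G) = 5 exactly.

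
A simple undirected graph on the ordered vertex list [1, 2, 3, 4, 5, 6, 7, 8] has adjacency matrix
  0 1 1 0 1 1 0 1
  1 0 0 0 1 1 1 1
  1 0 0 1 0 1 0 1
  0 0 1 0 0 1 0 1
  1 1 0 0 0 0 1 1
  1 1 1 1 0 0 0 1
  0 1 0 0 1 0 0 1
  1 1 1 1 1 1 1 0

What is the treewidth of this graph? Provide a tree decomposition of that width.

Every bag has size at most 4, so the width is 4 − 1 = 3 and tw(G) ≤ 3. On the other hand G contains the 4-clique {1, 2, 5, 8}. A clique must lie in a single bag of any decomposition, so no decomposition can have width below 3. Combining the bounds, tw(G) = 3.

Treewidth 3.
One such decomposition:
Bags: B1 = {1, 3, 6, 8}  B2 = {3, 4, 6, 8}  B3 = {1, 2, 6, 8}  B4 = {1, 2, 5, 8}  B5 = {2, 5, 7, 8}
Tree: B1–B2, B1–B3, B3–B4, B4–B5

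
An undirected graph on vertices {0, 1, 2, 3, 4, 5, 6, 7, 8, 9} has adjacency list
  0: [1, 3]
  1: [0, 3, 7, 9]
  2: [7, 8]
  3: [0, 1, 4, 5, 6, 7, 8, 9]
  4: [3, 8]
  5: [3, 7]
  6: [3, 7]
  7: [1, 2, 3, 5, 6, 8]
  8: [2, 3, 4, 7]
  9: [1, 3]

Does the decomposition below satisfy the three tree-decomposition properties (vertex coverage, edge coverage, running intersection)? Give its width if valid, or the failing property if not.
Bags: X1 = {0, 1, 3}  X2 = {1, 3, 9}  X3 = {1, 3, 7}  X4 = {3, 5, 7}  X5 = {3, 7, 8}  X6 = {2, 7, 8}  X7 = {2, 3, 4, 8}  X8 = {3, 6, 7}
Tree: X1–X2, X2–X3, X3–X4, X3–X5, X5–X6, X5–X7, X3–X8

No — bags containing vertex 2 are not connected in the tree.

A tree decomposition must satisfy three properties: every vertex lies in some bag; for every edge, both endpoints lie together in some bag; and for every vertex, the bags containing it form a connected subtree. Here bags containing vertex 2 are not connected in the tree, so the decomposition is invalid.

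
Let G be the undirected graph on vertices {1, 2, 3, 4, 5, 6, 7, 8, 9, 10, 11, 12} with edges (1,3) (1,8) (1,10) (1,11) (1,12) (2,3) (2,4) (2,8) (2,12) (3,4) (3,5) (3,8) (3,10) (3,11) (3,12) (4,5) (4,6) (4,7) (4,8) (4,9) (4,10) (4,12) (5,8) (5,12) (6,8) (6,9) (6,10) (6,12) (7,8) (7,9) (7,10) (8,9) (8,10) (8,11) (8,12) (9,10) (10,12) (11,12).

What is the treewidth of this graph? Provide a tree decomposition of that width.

Treewidth 4.
Bags: B1 = {4, 6, 8, 10, 12}  B2 = {3, 4, 8, 10, 12}  B3 = {4, 6, 8, 9, 10}  B4 = {1, 3, 8, 10, 12}  B5 = {2, 3, 4, 8, 12}  B6 = {1, 3, 8, 11, 12}  B7 = {4, 7, 8, 9, 10}  B8 = {3, 4, 5, 8, 12}
Tree: B1–B2, B1–B3, B2–B4, B2–B5, B4–B6, B3–B7, B5–B8

Each bag holds 5 vertices, so the decomposition has width 4, which upper-bounds the treewidth. Conversely, {1, 3, 8, 10, 12} is a clique of size 5, and the vertices of any clique must share a bag in every tree decomposition; so some bag has ≥ 5 vertices and tw(G) ≥ 4. Therefore the treewidth is 4.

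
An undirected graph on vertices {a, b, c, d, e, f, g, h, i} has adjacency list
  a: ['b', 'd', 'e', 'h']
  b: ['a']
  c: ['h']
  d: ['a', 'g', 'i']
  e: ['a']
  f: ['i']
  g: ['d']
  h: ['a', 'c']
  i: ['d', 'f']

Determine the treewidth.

1

A width-1 tree decomposition is:
Bags: B1 = {a, d}  B2 = {a, h}  B3 = {a, e}  B4 = {d, g}  B5 = {d, i}  B6 = {c, h}  B7 = {f, i}  B8 = {a, b}
Tree: B1–B2, B2–B3, B1–B4, B4–B5, B2–B6, B5–B7, B2–B8
Each bag holds 2 vertices, so the decomposition has width 1, which upper-bounds the treewidth. Since G has at least one edge (e.g. d–a), it is not an edgeless graph, so tw(G) ≥ 1. Hence tw(G) = 1 exactly.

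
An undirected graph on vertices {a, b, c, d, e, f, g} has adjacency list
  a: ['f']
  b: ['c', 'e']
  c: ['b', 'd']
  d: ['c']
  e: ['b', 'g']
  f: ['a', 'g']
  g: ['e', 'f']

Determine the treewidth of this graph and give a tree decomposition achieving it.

Treewidth 1.
One such decomposition:
Bags: B1 = {a, f}  B2 = {f, g}  B3 = {e, g}  B4 = {b, e}  B5 = {b, c}  B6 = {c, d}
Tree: B1–B2, B2–B3, B3–B4, B4–B5, B5–B6

Every bag has size at most 2, so the width is 2 − 1 = 1 and tw(G) ≤ 1. G has an edge, so its treewidth is at least 1. The upper and lower bounds meet at 1, so that is the treewidth.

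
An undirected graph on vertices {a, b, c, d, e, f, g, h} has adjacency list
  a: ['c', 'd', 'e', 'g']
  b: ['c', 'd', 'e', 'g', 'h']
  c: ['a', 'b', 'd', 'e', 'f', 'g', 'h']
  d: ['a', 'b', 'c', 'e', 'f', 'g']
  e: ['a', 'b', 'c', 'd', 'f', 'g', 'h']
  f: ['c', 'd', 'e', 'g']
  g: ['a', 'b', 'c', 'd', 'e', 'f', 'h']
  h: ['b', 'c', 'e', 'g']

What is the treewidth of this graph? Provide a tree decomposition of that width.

Each bag holds 5 vertices, so the decomposition has width 4, which upper-bounds the treewidth. Conversely, {c, d, e, f, g} is a clique of size 5, and the vertices of any clique must share a bag in every tree decomposition; so some bag has ≥ 5 vertices and tw(G) ≥ 4. The upper and lower bounds meet at 4, so that is the treewidth.

Treewidth 4.
Bags: B1 = {c, d, e, f, g}  B2 = {b, c, d, e, g}  B3 = {b, c, e, g, h}  B4 = {a, c, d, e, g}
Tree: B1–B2, B2–B3, B1–B4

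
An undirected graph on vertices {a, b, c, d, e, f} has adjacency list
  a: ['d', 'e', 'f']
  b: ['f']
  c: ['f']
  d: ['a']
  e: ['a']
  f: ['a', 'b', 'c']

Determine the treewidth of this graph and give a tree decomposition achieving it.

Treewidth 1.
One such decomposition:
Bags: B1 = {a, f}  B2 = {b, f}  B3 = {a, d}  B4 = {a, e}  B5 = {c, f}
Tree: B1–B2, B1–B3, B3–B4, B2–B5

Every bag has size at most 2, so the width is 2 − 1 = 1 and tw(G) ≤ 1. Since G has at least one edge (e.g. f–a), it is not an edgeless graph, so tw(G) ≥ 1. The upper and lower bounds meet at 1, so that is the treewidth.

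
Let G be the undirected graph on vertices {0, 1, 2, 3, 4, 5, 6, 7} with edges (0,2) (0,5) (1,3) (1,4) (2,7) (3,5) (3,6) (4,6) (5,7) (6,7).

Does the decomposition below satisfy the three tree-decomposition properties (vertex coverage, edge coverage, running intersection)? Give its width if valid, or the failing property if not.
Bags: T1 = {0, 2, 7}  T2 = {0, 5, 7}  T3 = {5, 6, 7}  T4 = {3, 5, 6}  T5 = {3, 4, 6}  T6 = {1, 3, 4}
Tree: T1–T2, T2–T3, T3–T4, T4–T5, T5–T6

Checking the three conditions: (i) the bags cover all of {0, 1, 2, 3, 4, 5, 6, 7}; (ii) for each edge, some bag contains both endpoints; (iii) the bags containing any fixed vertex form a subtree. All hold, so the decomposition is valid with width 3 − 1 = 2.

Yes; width 2.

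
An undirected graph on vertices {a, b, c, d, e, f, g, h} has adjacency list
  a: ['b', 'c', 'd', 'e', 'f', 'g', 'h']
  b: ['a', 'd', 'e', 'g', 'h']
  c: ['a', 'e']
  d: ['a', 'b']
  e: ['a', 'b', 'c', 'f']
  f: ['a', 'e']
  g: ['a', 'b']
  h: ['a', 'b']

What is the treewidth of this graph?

2

A width-2 tree decomposition is:
Bags: B1 = {a, b, e}  B2 = {a, e, f}  B3 = {a, c, e}  B4 = {a, b, d}  B5 = {a, b, g}  B6 = {a, b, h}
Tree: B1–B2, B1–B3, B1–B4, B1–B5, B4–B6
Each bag holds 3 vertices, so the decomposition has width 2, which upper-bounds the treewidth. Conversely, {a, c, e} is a clique of size 3, and the vertices of any clique must share a bag in every tree decomposition; so some bag has ≥ 3 vertices and tw(G) ≥ 2. The upper and lower bounds meet at 2, so that is the treewidth.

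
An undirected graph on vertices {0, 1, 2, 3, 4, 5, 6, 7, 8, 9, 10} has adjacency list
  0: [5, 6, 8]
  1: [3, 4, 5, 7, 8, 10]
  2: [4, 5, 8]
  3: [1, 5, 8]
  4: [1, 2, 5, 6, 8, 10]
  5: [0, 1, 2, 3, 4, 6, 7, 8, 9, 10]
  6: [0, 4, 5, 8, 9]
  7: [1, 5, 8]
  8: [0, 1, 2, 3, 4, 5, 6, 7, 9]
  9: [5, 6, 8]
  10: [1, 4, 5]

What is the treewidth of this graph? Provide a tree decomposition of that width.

Every bag has size at most 4, so the width is 4 − 1 = 3 and tw(G) ≤ 3. For the lower bound, the 4 vertices {0, 5, 6, 8} are pairwise adjacent, and any tree decomposition puts a clique entirely inside one bag — forcing width ≥ 3. The upper and lower bounds meet at 3, so that is the treewidth.

Treewidth 3.
One optimal decomposition is:
Bags: B1 = {4, 5, 6, 8}  B2 = {1, 4, 5, 8}  B3 = {0, 5, 6, 8}  B4 = {1, 5, 7, 8}  B5 = {1, 3, 5, 8}  B6 = {5, 6, 8, 9}  B7 = {2, 4, 5, 8}  B8 = {1, 4, 5, 10}
Tree: B1–B2, B1–B3, B2–B4, B2–B5, B3–B6, B2–B7, B2–B8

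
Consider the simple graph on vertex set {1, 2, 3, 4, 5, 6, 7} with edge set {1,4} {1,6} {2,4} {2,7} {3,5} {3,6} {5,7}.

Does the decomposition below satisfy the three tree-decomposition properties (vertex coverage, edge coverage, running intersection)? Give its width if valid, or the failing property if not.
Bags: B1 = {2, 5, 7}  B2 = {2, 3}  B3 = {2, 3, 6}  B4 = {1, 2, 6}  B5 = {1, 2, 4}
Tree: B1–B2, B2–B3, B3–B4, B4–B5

No — edge (5,3) lies in no bag.

A tree decomposition must satisfy three properties: every vertex lies in some bag; for every edge, both endpoints lie together in some bag; and for every vertex, the bags containing it form a connected subtree. Here edge (5,3) lies in no bag, so the decomposition is invalid.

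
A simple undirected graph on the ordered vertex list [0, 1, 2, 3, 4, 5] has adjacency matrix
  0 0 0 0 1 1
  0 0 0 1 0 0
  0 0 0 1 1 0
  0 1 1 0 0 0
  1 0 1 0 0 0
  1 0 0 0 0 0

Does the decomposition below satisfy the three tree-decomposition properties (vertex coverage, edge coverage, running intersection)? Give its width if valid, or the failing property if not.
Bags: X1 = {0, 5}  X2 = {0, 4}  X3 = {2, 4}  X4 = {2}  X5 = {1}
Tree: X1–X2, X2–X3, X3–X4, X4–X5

No — vertex 3 appears in no bag.

A tree decomposition must satisfy three properties: every vertex lies in some bag; for every edge, both endpoints lie together in some bag; and for every vertex, the bags containing it form a connected subtree. Here vertex 3 appears in no bag, so the decomposition is invalid.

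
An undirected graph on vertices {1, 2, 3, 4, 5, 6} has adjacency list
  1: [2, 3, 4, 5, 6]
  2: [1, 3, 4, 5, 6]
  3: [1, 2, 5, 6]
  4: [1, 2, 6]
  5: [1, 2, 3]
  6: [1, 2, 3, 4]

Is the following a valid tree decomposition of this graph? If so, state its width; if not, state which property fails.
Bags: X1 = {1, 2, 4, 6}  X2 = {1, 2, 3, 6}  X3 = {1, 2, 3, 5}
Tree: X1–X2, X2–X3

Yes; width 3.

Checking the three conditions: (i) the bags cover all of {1, 2, 3, 4, 5, 6}; (ii) for each edge, some bag contains both endpoints; (iii) the bags containing any fixed vertex form a subtree. All hold, so the decomposition is valid with width 4 − 1 = 3.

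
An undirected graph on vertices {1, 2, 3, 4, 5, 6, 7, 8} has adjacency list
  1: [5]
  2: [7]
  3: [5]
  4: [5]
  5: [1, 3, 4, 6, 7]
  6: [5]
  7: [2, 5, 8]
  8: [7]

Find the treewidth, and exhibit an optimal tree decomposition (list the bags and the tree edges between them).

The largest bag has 2 vertices, giving width 1; this decomposition certifies tw(G) ≤ 1. G has an edge, so its treewidth is at least 1. Therefore the treewidth is 1.

Treewidth 1.
One optimal decomposition is:
Bags: B1 = {5, 7}  B2 = {1, 5}  B3 = {2, 7}  B4 = {5, 6}  B5 = {4, 5}  B6 = {7, 8}  B7 = {3, 5}
Tree: B1–B2, B1–B3, B1–B4, B1–B5, B3–B6, B1–B7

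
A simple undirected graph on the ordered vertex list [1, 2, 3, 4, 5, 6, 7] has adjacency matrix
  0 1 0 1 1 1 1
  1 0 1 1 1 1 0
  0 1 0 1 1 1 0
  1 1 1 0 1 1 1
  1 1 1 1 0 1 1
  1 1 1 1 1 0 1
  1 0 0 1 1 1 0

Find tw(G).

4

A width-4 tree decomposition is:
Bags: B1 = {1, 2, 4, 5, 6}  B2 = {2, 3, 4, 5, 6}  B3 = {1, 4, 5, 6, 7}
Tree: B1–B2, B1–B3
Each bag holds 5 vertices, so the decomposition has width 4, which upper-bounds the treewidth. For the lower bound, the 5 vertices {1, 2, 4, 5, 6} are pairwise adjacent, and any tree decomposition puts a clique entirely inside one bag — forcing width ≥ 4. Combining the bounds, tw(G) = 4.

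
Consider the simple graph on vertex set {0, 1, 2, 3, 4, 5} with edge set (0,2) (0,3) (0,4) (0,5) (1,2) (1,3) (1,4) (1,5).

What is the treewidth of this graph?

2

A width-2 tree decomposition is:
Bags: B1 = {0, 1, 4}  B2 = {0, 1, 3}  B3 = {0, 1, 5}  B4 = {0, 1, 2}
Tree: B1–B2, B2–B3, B3–B4
The largest bag has 3 vertices, giving width 2; this decomposition certifies tw(G) ≤ 2. For the lower bound, G contains the cycle 4–1–3–0–4, so G is not a forest; only forests have treewidth ≤ 1, hence tw(G) ≥ 2. Combining the bounds, tw(G) = 2.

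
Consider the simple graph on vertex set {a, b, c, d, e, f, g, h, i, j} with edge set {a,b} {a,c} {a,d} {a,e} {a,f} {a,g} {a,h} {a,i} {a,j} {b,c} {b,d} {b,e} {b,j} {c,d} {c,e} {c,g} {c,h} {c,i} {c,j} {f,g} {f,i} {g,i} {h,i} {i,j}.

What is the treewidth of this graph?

3

A width-3 tree decomposition is:
Bags: B1 = {a, c, g, i}  B2 = {a, c, i, j}  B3 = {a, c, h, i}  B4 = {a, b, c, j}  B5 = {a, f, g, i}  B6 = {a, b, c, e}  B7 = {a, b, c, d}
Tree: B1–B2, B1–B3, B2–B4, B1–B5, B4–B6, B6–B7
Each bag holds 4 vertices, so the decomposition has width 3, which upper-bounds the treewidth. Conversely, {a, c, g, i} is a clique of size 4, and the vertices of any clique must share a bag in every tree decomposition; so some bag has ≥ 4 vertices and tw(G) ≥ 3. The upper and lower bounds meet at 3, so that is the treewidth.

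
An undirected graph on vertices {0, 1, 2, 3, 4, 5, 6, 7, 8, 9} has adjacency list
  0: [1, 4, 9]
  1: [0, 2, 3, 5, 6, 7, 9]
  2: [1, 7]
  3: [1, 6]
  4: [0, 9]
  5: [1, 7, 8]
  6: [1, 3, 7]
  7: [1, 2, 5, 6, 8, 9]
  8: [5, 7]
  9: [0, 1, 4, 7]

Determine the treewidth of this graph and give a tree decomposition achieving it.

The largest bag has 3 vertices, giving width 2; this decomposition certifies tw(G) ≤ 2. Conversely, {5, 7, 8} is a clique of size 3, and the vertices of any clique must share a bag in every tree decomposition; so some bag has ≥ 3 vertices and tw(G) ≥ 2. Therefore the treewidth is 2.

Treewidth 2.
Bags: B1 = {1, 7, 9}  B2 = {1, 2, 7}  B3 = {1, 6, 7}  B4 = {0, 1, 9}  B5 = {0, 4, 9}  B6 = {1, 5, 7}  B7 = {1, 3, 6}  B8 = {5, 7, 8}
Tree: B1–B2, B2–B3, B1–B4, B4–B5, B1–B6, B3–B7, B6–B8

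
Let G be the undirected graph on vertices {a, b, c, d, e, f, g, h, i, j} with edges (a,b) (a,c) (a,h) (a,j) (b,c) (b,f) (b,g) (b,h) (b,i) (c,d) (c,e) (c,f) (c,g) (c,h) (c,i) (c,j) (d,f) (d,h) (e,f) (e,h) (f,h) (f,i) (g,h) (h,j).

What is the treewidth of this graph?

A width-3 tree decomposition is:
Bags: B1 = {b, c, f, h}  B2 = {a, b, c, h}  B3 = {c, d, f, h}  B4 = {a, c, h, j}  B5 = {c, e, f, h}  B6 = {b, c, f, i}  B7 = {b, c, g, h}
Tree: B1–B2, B1–B3, B2–B4, B3–B5, B1–B6, B2–B7
Each bag holds 4 vertices, so the decomposition has width 3, which upper-bounds the treewidth. On the other hand G contains the 4-clique {b, c, g, h}. A clique must lie in a single bag of any decomposition, so no decomposition can have width below 3. Therefore the treewidth is 3.

3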